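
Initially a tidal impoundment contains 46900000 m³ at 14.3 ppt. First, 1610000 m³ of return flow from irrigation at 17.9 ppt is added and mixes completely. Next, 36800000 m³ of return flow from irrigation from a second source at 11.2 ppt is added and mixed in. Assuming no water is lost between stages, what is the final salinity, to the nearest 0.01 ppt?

Salt balance:
Initial salt = 46,900,000×14.3 = 670,670,000
After stage 1: salt = 670,670,000 + 1,610,000×17.9 = 699,489,000; volume = 48,510,000 m³; S = 14.419 ppt
After stage 2: salt = 699,489,000 + 36,800,000×11.2 = 1,111,649,000; volume = 85,310,000 m³
S = 1,111,649,000 / 85,310,000 = 13.0307 ppt

13.03 ppt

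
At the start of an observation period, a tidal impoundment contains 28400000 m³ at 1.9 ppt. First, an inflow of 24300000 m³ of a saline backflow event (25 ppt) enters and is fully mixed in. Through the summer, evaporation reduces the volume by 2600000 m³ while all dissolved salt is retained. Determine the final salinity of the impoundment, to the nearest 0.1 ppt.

After mixing: salt = 28,400,000×1.9 + 24,300,000×25 = 661,460,000; volume = 52,700,000 m³
After evaporation: salt unchanged = 661,460,000; volume = 52,700,000 − 2,600,000 = 50,100,000 m³
S = 661,460,000 / 50,100,000 = 13.2028 ppt

13.2 ppt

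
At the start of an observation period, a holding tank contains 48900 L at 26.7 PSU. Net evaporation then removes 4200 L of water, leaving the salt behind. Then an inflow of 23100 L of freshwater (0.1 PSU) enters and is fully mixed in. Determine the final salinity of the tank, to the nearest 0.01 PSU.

After evaporation: salt = 48,900×26.7 = 1,305,630; volume = 48,900 − 4,200 = 44,700 L
After mixing: salt = 1,305,630 + 23,100×0.1 = 1,307,940; volume = 44,700 + 23,100 = 67,800 L
S = 1,307,940 / 67,800 = 19.2912 PSU

19.29 PSU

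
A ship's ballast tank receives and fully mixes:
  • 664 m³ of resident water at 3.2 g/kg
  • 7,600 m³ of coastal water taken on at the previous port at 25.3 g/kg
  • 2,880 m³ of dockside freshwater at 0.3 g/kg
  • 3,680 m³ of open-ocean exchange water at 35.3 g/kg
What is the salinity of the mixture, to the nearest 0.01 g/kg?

Mass of salt is conserved:
salt = 664×3.2 + 7,600×25.3 + 2,880×0.3 + 3,680×35.3 = 2,124.8 + 192,280 + 864 + 129,904 = 325,172.8
volume = 664 + 7,600 + 2,880 + 3,680 = 14,824 m³
S = 325,172.8 / 14,824 = 21.9356 g/kg

21.94 g/kg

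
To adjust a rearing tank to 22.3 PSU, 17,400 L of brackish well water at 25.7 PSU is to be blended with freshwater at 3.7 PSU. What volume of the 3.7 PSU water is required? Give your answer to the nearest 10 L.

Salt balance: 17,400×25.7 + V×3.7 = (17,400+V)×22.3
447,180 + 3.7V = 388,020 + 22.3V
59,160 = 18.6V
V = 3,180.65 L

3180 L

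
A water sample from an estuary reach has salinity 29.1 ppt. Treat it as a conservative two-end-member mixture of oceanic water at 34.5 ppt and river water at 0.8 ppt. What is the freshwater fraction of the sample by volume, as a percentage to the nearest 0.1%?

16.0%

Let f be the freshwater fraction. Salt balance per unit volume:
f×0.8 + (1−f)×34.5 = 29.1
f = (34.5 − 29.1) / (34.5 − 0.8) = 5.4/33.7 = 0.1602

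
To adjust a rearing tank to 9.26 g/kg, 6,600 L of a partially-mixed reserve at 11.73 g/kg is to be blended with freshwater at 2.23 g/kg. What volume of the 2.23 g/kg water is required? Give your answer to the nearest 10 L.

2320 L

Salt balance: 6,600×11.73 + V×2.23 = (6,600+V)×9.26
77,418 + 2.23V = 61,116 + 9.26V
16,302 = 7.03V
V = 2,318.92 L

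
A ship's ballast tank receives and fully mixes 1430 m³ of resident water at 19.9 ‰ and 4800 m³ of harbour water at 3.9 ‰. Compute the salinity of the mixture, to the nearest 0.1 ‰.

7.6 ‰

Weighted by volume,
salt = 1,430×19.9 + 4,800×3.9 = 28,457 + 18,720 = 47,177
volume = 1,430 + 4,800 = 6,230 m³
S = 47,177 / 6,230 = 7.573 ‰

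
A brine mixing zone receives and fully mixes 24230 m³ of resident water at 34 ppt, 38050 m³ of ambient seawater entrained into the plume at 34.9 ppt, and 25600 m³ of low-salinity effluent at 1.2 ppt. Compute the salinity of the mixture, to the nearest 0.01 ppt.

Total salt / total volume:
salt = 24,230×34 + 38,050×34.9 + 25,600×1.2 = 823,820 + 1,327,945 + 30,720 = 2,182,485
volume = 24,230 + 38,050 + 25,600 = 87,880 m³
S = 2,182,485 / 87,880 = 24.8348 ppt

24.83 ppt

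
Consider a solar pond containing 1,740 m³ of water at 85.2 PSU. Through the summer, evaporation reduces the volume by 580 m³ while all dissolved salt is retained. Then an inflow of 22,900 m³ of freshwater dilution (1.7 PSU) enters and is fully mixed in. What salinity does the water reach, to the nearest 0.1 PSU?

7.8 PSU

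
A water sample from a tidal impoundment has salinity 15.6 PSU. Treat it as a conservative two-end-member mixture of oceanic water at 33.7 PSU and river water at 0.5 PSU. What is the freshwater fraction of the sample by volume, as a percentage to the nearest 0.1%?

54.5%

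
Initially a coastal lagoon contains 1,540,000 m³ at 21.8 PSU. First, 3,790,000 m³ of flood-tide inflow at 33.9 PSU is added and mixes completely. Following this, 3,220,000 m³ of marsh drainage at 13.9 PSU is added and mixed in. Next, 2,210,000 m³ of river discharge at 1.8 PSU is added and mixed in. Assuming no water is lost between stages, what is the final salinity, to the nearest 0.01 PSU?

19.59 PSU

Weighted by volume,
Initial salt = 1,540,000×21.8 = 33,572,000
After stage 1: salt = 33,572,000 + 3,790,000×33.9 = 162,053,000; volume = 5,330,000 m³; S = 30.404 PSU
After stage 2: salt = 162,053,000 + 3,220,000×13.9 = 206,811,000; volume = 8,550,000 m³; S = 24.188 PSU
After stage 3: salt = 206,811,000 + 2,210,000×1.8 = 210,789,000; volume = 10,760,000 m³
S = 210,789,000 / 10,760,000 = 19.5901 PSU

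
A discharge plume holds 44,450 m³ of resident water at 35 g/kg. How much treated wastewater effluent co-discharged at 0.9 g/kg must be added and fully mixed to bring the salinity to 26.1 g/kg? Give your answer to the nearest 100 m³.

Salt balance: 44,450×35 + V×0.9 = (44,450+V)×26.1
1,555,750 + 0.9V = 1,160,145 + 26.1V
395,605 = 25.2V
V = 15,698.61 m³

15700 m³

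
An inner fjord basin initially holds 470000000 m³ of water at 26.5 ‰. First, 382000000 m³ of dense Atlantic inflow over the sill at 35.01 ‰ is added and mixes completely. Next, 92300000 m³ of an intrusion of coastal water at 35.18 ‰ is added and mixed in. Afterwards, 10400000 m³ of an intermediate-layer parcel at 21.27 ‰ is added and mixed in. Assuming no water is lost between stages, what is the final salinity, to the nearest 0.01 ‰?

30.69 ‰

Weighted by volume,
Initial salt = 470,000,000×26.5 = 12,455,000,000
After stage 1: salt = 12,455,000,000 + 382,000,000×35.01 = 25,828,820,000; volume = 852,000,000 m³; S = 30.316 ‰
After stage 2: salt = 25,828,820,000 + 92,300,000×35.18 = 29,075,934,000; volume = 944,300,000 m³; S = 30.791 ‰
After stage 3: salt = 29,075,934,000 + 10,400,000×21.27 = 29,297,142,000; volume = 954,700,000 m³
S = 29,297,142,000 / 954,700,000 = 30.6873 ‰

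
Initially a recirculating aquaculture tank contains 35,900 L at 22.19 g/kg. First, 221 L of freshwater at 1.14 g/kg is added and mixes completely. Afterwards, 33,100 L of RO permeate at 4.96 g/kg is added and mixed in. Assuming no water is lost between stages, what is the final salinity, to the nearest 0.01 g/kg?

13.88 g/kg

Weighted by volume,
Initial salt = 35,900×22.19 = 796,621
After stage 1: salt = 796,621 + 221×1.14 = 796,872.94; volume = 36,121 L; S = 22.061 g/kg
After stage 2: salt = 796,872.94 + 33,100×4.96 = 961,048.94; volume = 69,221 L
S = 961,048.94 / 69,221 = 13.8838 g/kg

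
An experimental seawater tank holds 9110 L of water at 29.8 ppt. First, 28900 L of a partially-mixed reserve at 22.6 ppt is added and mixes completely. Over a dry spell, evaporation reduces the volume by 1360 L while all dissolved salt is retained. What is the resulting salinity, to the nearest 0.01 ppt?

25.23 ppt

After mixing: salt = 9,110×29.8 + 28,900×22.6 = 924,618; volume = 38,010 L
After evaporation: salt unchanged = 924,618; volume = 38,010 − 1,360 = 36,650 L
S = 924,618 / 36,650 = 25.2283 ppt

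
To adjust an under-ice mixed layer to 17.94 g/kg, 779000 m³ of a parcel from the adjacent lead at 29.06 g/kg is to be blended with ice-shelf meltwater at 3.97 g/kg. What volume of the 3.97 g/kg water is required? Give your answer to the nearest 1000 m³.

Salt balance: 779,000×29.06 + V×3.97 = (779,000+V)×17.94
22,637,740 + 3.97V = 13,975,260 + 17.94V
8,662,480 = 13.97V
V = 620,077.31 m³

620000 m³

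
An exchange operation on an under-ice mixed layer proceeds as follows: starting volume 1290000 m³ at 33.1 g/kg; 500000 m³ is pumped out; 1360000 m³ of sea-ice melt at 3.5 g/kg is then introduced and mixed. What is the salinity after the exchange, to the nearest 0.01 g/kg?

14.38 g/kg

Remaining after removal: 790,000 m³ at 33.1 g/kg (salt = 26,149,000)
After addition: salt = 26,149,000 + 1,360,000×3.5 = 30,909,000; volume = 2,150,000 m³
S = 30,909,000 / 2,150,000 = 14.3763 g/kg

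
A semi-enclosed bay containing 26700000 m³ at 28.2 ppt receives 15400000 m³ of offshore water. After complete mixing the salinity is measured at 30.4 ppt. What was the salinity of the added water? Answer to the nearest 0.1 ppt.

34.2 ppt

Salt balance: 26,700,000×28.2 + 15,400,000×S = 42,100,000×30.4
752,940,000 + 15,400,000·S = 1,279,840,000
S = (1,279,840,000 − 752,940,000) / 15,400,000 = 34.2143 ppt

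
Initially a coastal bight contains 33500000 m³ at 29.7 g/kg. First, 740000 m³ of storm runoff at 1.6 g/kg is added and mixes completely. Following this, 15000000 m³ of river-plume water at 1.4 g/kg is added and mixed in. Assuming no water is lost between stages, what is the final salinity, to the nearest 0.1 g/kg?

Salt balance:
Initial salt = 33,500,000×29.7 = 994,950,000
After stage 1: salt = 994,950,000 + 740,000×1.6 = 996,134,000; volume = 34,240,000 m³; S = 29.093 g/kg
After stage 2: salt = 996,134,000 + 15,000,000×1.4 = 1,017,134,000; volume = 49,240,000 m³
S = 1,017,134,000 / 49,240,000 = 20.6567 g/kg

20.7 g/kg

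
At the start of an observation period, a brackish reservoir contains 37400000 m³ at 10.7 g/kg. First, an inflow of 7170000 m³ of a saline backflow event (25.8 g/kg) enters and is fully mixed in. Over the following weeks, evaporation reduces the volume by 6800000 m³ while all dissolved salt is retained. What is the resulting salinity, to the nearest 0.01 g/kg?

15.49 g/kg

After mixing: salt = 37,400,000×10.7 + 7,170,000×25.8 = 585,166,000; volume = 44,570,000 m³
After evaporation: salt unchanged = 585,166,000; volume = 44,570,000 − 6,800,000 = 37,770,000 m³
S = 585,166,000 / 37,770,000 = 15.4929 g/kg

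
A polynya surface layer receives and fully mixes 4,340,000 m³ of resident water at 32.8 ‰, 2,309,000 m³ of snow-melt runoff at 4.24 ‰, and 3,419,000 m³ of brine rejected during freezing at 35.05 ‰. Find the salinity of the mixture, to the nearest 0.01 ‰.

27.01 ‰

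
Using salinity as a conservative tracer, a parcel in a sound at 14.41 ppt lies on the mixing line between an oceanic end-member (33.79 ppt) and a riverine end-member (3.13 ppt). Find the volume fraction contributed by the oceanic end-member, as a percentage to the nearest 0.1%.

Let g be the oceanic fraction. Salt balance per unit volume:
g×33.79 + (1−g)×3.13 = 14.41
g = (14.41 − 3.13) / (33.79 − 3.13) = 11.28/30.66 = 0.3679

36.8%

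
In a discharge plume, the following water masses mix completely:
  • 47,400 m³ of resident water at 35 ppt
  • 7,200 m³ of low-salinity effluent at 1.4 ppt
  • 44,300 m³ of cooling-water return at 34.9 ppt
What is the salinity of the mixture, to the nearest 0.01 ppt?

32.51 ppt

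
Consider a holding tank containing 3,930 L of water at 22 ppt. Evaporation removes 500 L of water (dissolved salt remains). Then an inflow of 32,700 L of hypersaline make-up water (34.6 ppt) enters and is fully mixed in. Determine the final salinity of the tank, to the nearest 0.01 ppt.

After evaporation: salt = 3,930×22 = 86,460; volume = 3,930 − 500 = 3,430 L
After mixing: salt = 86,460 + 32,700×34.6 = 1,217,880; volume = 3,430 + 32,700 = 36,130 L
S = 1,217,880 / 36,130 = 33.7083 ppt

33.71 ppt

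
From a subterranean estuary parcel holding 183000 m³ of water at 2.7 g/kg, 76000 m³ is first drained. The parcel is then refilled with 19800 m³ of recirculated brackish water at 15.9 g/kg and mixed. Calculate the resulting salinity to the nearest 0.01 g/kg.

4.76 g/kg

Remaining after removal: 107,000 m³ at 2.7 g/kg (salt = 288,900)
After addition: salt = 288,900 + 19,800×15.9 = 603,720; volume = 126,800 m³
S = 603,720 / 126,800 = 4.7612 g/kg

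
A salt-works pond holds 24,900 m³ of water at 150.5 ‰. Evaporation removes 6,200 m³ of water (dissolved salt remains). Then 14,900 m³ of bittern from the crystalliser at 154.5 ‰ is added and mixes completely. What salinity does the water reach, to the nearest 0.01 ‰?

After evaporation: salt = 24,900×150.5 = 3,747,450; volume = 24,900 − 6,200 = 18,700 m³
After mixing: salt = 3,747,450 + 14,900×154.5 = 6,049,500; volume = 18,700 + 14,900 = 33,600 m³
S = 6,049,500 / 33,600 = 180.0446 ‰

180.04 ‰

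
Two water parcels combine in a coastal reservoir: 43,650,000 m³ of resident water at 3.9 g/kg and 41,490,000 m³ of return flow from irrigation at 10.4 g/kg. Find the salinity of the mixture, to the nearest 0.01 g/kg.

7.07 g/kg

Weighted by volume,
salt = 43,650,000×3.9 + 41,490,000×10.4 = 170,235,000 + 431,496,000 = 601,731,000
volume = 43,650,000 + 41,490,000 = 85,140,000 m³
S = 601,731,000 / 85,140,000 = 7.0675 g/kg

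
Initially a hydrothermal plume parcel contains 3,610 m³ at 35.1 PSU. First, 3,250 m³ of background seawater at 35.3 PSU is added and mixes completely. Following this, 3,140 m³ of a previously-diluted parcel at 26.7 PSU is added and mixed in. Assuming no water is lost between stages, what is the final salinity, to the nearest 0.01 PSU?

32.53 PSU

Conserving salt mass:
Initial salt = 3,610×35.1 = 126,711
After stage 1: salt = 126,711 + 3,250×35.3 = 241,436; volume = 6,860 m³; S = 35.195 PSU
After stage 2: salt = 241,436 + 3,140×26.7 = 325,274; volume = 10,000 m³
S = 325,274 / 10,000 = 32.5274 PSU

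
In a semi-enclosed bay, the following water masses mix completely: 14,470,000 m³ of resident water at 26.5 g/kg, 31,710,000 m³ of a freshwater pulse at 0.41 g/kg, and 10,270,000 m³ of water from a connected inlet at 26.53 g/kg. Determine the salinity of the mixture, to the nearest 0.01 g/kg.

By conservation of dissolved salt,
salt = 14,470,000×26.5 + 31,710,000×0.41 + 10,270,000×26.53 = 383,455,000 + 13,001,100 + 272,463,100 = 668,919,200
volume = 14,470,000 + 31,710,000 + 10,270,000 = 56,450,000 m³
S = 668,919,200 / 56,450,000 = 11.8498 g/kg

11.85 g/kg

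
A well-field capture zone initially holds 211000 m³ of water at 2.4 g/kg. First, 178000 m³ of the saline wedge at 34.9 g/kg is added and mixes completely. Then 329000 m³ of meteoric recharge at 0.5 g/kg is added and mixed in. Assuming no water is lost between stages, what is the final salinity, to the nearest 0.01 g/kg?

Mass of salt is conserved:
Initial salt = 211,000×2.4 = 506,400
After stage 1: salt = 506,400 + 178,000×34.9 = 6,718,600; volume = 389,000 m³; S = 17.271 g/kg
After stage 2: salt = 6,718,600 + 329,000×0.5 = 6,883,100; volume = 718,000 m³
S = 6,883,100 / 718,000 = 9.5865 g/kg

9.59 g/kg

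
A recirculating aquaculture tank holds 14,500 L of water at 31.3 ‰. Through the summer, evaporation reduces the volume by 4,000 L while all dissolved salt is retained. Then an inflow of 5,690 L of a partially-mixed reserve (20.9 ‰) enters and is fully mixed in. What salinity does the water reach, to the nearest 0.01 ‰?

After evaporation: salt = 14,500×31.3 = 453,850; volume = 14,500 − 4,000 = 10,500 L
After mixing: salt = 453,850 + 5,690×20.9 = 572,771; volume = 10,500 + 5,690 = 16,190 L
S = 572,771 / 16,190 = 35.3781 ‰

35.38 ‰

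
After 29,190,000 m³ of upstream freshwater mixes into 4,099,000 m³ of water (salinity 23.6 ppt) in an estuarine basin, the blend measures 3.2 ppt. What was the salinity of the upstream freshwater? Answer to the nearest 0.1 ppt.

0.3 ppt

Salt balance: 4,099,000×23.6 + 29,190,000×S = 33,289,000×3.2
96,736,400 + 29,190,000·S = 106,524,800
S = (106,524,800 − 96,736,400) / 29,190,000 = 0.3353 ppt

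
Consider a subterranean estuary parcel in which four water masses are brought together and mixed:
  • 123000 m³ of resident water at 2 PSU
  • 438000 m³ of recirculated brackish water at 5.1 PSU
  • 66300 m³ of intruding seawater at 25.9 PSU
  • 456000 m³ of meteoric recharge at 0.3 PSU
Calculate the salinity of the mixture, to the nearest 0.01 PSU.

4.00 PSU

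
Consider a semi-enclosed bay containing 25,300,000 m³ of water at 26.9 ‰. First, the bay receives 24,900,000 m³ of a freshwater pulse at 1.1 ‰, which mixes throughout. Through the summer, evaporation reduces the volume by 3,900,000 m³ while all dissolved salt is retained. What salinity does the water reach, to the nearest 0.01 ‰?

15.29 ‰

After mixing: salt = 25,300,000×26.9 + 24,900,000×1.1 = 707,960,000; volume = 50,200,000 m³
After evaporation: salt unchanged = 707,960,000; volume = 50,200,000 − 3,900,000 = 46,300,000 m³
S = 707,960,000 / 46,300,000 = 15.2907 ‰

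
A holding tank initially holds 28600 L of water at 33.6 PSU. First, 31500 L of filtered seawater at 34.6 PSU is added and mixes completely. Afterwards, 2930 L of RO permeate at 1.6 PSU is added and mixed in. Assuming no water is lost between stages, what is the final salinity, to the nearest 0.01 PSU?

32.61 PSU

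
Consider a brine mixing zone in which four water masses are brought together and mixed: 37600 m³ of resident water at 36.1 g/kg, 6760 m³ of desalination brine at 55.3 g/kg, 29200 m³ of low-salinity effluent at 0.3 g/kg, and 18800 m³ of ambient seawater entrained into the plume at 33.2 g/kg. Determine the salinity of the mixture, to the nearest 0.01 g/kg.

Total salt / total volume:
salt = 37,600×36.1 + 6,760×55.3 + 29,200×0.3 + 18,800×33.2 = 1,357,360 + 373,828 + 8,760 + 624,160 = 2,364,108
volume = 37,600 + 6,760 + 29,200 + 18,800 = 92,360 m³
S = 2,364,108 / 92,360 = 25.5967 g/kg

25.60 g/kg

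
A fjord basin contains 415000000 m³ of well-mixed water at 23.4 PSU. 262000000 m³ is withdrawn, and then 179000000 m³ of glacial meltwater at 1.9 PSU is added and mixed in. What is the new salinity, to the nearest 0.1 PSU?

Remaining after removal: 153,000,000 m³ at 23.4 PSU (salt = 3,580,200,000)
After addition: salt = 3,580,200,000 + 179,000,000×1.9 = 3,920,300,000; volume = 332,000,000 m³
S = 3,920,300,000 / 332,000,000 = 11.8081 PSU

11.8 PSU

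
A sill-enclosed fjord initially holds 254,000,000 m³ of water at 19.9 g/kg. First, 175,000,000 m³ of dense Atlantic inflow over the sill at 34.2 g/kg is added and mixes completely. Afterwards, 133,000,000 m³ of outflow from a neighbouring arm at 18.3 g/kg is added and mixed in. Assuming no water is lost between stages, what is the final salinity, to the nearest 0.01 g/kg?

23.97 g/kg

Weighted by volume,
Initial salt = 254,000,000×19.9 = 5,054,600,000
After stage 1: salt = 5,054,600,000 + 175,000,000×34.2 = 11,039,600,000; volume = 429,000,000 m³; S = 25.733 g/kg
After stage 2: salt = 11,039,600,000 + 133,000,000×18.3 = 13,473,500,000; volume = 562,000,000 m³
S = 13,473,500,000 / 562,000,000 = 23.9742 g/kg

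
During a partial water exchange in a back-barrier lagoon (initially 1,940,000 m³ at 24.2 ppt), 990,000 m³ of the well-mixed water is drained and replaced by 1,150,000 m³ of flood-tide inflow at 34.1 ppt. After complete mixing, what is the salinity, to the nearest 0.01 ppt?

29.62 ppt

Remaining after removal: 950,000 m³ at 24.2 ppt (salt = 22,990,000)
After addition: salt = 22,990,000 + 1,150,000×34.1 = 62,205,000; volume = 2,100,000 m³
S = 62,205,000 / 2,100,000 = 29.6214 ppt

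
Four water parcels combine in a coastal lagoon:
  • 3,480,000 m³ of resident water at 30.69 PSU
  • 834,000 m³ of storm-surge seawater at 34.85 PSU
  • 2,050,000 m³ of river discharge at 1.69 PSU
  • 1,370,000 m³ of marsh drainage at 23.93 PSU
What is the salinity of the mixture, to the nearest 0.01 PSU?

22.25 PSU

Weighted by volume,
salt = 3,480,000×30.69 + 834,000×34.85 + 2,050,000×1.69 + 1,370,000×23.93 = 106,801,200 + 29,064,900 + 3,464,500 + 32,784,100 = 172,114,700
volume = 3,480,000 + 834,000 + 2,050,000 + 1,370,000 = 7,734,000 m³
S = 172,114,700 / 7,734,000 = 22.2543 PSU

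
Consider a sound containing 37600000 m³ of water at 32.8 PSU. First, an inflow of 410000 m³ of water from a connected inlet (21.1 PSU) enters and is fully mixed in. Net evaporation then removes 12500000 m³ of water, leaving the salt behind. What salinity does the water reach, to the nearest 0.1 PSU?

48.7 PSU

After mixing: salt = 37,600,000×32.8 + 410,000×21.1 = 1,241,931,000; volume = 38,010,000 m³
After evaporation: salt unchanged = 1,241,931,000; volume = 38,010,000 − 12,500,000 = 25,510,000 m³
S = 1,241,931,000 / 25,510,000 = 48.6841 PSU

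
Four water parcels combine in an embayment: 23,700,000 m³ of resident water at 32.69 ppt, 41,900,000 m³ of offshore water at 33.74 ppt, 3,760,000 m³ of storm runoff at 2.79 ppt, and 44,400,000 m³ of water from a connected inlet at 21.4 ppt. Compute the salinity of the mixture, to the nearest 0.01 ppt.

27.68 ppt

Total salt / total volume:
salt = 23,700,000×32.69 + 41,900,000×33.74 + 3,760,000×2.79 + 44,400,000×21.4 = 774,753,000 + 1,413,706,000 + 10,490,400 + 950,160,000 = 3,149,109,400
volume = 23,700,000 + 41,900,000 + 3,760,000 + 44,400,000 = 113,760,000 m³
S = 3,149,109,400 / 113,760,000 = 27.682 ppt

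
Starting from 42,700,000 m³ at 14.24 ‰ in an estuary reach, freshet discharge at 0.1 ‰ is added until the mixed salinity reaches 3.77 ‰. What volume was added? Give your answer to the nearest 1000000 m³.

122000000 m³

Salt balance: 42,700,000×14.24 + V×0.1 = (42,700,000+V)×3.77
608,048,000 + 0.1V = 160,979,000 + 3.77V
447,069,000 = 3.67V
V = 121,817,166.21 m³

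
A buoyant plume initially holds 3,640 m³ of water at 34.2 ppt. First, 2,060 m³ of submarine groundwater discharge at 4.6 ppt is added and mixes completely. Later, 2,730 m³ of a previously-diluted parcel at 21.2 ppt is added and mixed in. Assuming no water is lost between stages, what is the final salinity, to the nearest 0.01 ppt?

22.76 ppt

Weighted by volume,
Initial salt = 3,640×34.2 = 124,488
After stage 1: salt = 124,488 + 2,060×4.6 = 133,964; volume = 5,700 m³; S = 23.502 ppt
After stage 2: salt = 133,964 + 2,730×21.2 = 191,840; volume = 8,430 m³
S = 191,840 / 8,430 = 22.7568 ppt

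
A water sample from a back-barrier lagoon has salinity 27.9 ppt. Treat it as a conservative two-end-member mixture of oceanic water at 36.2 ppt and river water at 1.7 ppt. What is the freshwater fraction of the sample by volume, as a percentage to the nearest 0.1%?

24.1%

Let f be the freshwater fraction. Salt balance per unit volume:
f×1.7 + (1−f)×36.2 = 27.9
f = (36.2 − 27.9) / (36.2 − 1.7) = 8.3/34.5 = 0.2406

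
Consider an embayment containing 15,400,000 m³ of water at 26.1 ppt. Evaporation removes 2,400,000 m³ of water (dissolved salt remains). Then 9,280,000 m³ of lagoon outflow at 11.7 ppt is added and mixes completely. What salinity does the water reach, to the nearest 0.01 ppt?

22.91 ppt

After evaporation: salt = 15,400,000×26.1 = 401,940,000; volume = 15,400,000 − 2,400,000 = 13,000,000 m³
After mixing: salt = 401,940,000 + 9,280,000×11.7 = 510,516,000; volume = 13,000,000 + 9,280,000 = 22,280,000 m³
S = 510,516,000 / 22,280,000 = 22.9136 ppt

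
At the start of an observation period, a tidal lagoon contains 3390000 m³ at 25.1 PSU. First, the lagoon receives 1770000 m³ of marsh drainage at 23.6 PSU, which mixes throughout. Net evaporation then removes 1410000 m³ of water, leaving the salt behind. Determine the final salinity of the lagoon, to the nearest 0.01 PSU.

After mixing: salt = 3,390,000×25.1 + 1,770,000×23.6 = 126,861,000; volume = 5,160,000 m³
After evaporation: salt unchanged = 126,861,000; volume = 5,160,000 − 1,410,000 = 3,750,000 m³
S = 126,861,000 / 3,750,000 = 33.8296 PSU

33.83 PSU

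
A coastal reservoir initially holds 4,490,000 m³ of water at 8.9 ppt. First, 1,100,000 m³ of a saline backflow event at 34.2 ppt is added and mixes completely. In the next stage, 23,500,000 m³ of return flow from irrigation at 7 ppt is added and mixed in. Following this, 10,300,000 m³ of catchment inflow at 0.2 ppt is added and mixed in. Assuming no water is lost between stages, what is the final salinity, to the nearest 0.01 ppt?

Weighted by volume,
Initial salt = 4,490,000×8.9 = 39,961,000
After stage 1: salt = 39,961,000 + 1,100,000×34.2 = 77,581,000; volume = 5,590,000 m³; S = 13.879 ppt
After stage 2: salt = 77,581,000 + 23,500,000×7 = 242,081,000; volume = 29,090,000 m³; S = 8.322 ppt
After stage 3: salt = 242,081,000 + 10,300,000×0.2 = 244,141,000; volume = 39,390,000 m³
S = 244,141,000 / 39,390,000 = 6.198 ppt

6.20 ppt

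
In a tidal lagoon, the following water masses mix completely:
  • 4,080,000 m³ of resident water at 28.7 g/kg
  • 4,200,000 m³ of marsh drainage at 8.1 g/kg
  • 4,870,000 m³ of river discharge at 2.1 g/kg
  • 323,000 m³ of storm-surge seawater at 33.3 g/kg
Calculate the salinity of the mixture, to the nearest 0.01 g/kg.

12.77 g/kg

Weighted by volume,
salt = 4,080,000×28.7 + 4,200,000×8.1 + 4,870,000×2.1 + 323,000×33.3 = 117,096,000 + 34,020,000 + 10,227,000 + 10,755,900 = 172,098,900
volume = 4,080,000 + 4,200,000 + 4,870,000 + 323,000 = 13,473,000 m³
S = 172,098,900 / 13,473,000 = 12.7736 g/kg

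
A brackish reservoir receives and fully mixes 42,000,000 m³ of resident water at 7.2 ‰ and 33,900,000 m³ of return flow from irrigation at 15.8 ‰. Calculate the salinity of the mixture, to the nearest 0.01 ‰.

Salt balance:
salt = 42,000,000×7.2 + 33,900,000×15.8 = 302,400,000 + 535,620,000 = 838,020,000
volume = 42,000,000 + 33,900,000 = 75,900,000 m³
S = 838,020,000 / 75,900,000 = 11.0411 ‰

11.04 ‰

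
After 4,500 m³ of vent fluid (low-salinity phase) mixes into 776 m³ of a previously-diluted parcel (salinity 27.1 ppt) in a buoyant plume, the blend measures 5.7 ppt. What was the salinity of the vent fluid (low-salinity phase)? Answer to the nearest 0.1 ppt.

2.0 ppt

Salt balance: 776×27.1 + 4,500×S = 5,276×5.7
21,029.6 + 4,500·S = 30,073.2
S = (30,073.2 − 21,029.6) / 4,500 = 2.0097 ppt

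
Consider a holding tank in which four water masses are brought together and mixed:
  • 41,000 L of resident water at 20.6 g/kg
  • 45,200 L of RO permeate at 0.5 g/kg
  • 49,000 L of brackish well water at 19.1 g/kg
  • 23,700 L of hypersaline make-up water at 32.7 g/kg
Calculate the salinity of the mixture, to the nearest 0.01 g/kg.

16.22 g/kg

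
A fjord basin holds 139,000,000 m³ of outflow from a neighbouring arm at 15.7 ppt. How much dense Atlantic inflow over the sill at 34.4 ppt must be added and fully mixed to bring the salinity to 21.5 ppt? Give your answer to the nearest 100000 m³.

Salt balance: 139,000,000×15.7 + V×34.4 = (139,000,000+V)×21.5
2,182,300,000 + 34.4V = 2,988,500,000 + 21.5V
806,200,000 = 12.9V
V = 62,496,124.03 m³

62500000 m³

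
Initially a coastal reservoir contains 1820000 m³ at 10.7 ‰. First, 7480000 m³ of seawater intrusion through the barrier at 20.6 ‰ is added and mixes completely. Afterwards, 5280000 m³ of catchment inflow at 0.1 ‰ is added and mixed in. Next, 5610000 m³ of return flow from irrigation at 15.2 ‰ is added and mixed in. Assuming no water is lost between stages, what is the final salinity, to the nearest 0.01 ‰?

Weighted by volume,
Initial salt = 1,820,000×10.7 = 19,474,000
After stage 1: salt = 19,474,000 + 7,480,000×20.6 = 173,562,000; volume = 9,300,000 m³; S = 18.663 ‰
After stage 2: salt = 173,562,000 + 5,280,000×0.1 = 174,090,000; volume = 14,580,000 m³; S = 11.94 ‰
After stage 3: salt = 174,090,000 + 5,610,000×15.2 = 259,362,000; volume = 20,190,000 m³
S = 259,362,000 / 20,190,000 = 12.8461 ‰

12.85 ‰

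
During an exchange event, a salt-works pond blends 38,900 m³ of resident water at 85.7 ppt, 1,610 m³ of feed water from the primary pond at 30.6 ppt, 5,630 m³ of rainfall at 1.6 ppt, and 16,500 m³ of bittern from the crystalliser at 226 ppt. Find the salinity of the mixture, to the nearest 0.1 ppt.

113.7 ppt

Conserving salt mass:
salt = 38,900×85.7 + 1,610×30.6 + 5,630×1.6 + 16,500×226 = 3,333,730 + 49,266 + 9,008 + 3,729,000 = 7,121,004
volume = 38,900 + 1,610 + 5,630 + 16,500 = 62,640 m³
S = 7,121,004 / 62,640 = 113.681 ppt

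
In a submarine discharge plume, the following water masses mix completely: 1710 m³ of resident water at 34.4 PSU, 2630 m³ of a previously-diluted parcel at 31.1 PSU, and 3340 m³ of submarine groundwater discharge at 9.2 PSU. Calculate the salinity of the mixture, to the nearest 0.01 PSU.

Weighted by volume,
salt = 1,710×34.4 + 2,630×31.1 + 3,340×9.2 = 58,824 + 81,793 + 30,728 = 171,345
volume = 1,710 + 2,630 + 3,340 = 7,680 m³
S = 171,345 / 7,680 = 22.3105 PSU

22.31 PSU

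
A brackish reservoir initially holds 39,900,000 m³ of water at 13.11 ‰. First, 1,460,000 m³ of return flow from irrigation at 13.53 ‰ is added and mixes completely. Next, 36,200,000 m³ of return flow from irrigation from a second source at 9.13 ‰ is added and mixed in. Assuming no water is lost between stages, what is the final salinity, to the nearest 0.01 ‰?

Conserving salt mass:
Initial salt = 39,900,000×13.11 = 523,089,000
After stage 1: salt = 523,089,000 + 1,460,000×13.53 = 542,842,800; volume = 41,360,000 m³; S = 13.125 ‰
After stage 2: salt = 542,842,800 + 36,200,000×9.13 = 873,348,800; volume = 77,560,000 m³
S = 873,348,800 / 77,560,000 = 11.2603 ‰

11.26 ‰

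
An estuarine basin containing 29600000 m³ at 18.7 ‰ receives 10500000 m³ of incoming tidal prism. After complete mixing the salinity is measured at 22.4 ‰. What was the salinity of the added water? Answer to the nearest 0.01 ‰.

32.83 ‰

Salt balance: 29,600,000×18.7 + 10,500,000×S = 40,100,000×22.4
553,520,000 + 10,500,000·S = 898,240,000
S = (898,240,000 − 553,520,000) / 10,500,000 = 32.8305 ‰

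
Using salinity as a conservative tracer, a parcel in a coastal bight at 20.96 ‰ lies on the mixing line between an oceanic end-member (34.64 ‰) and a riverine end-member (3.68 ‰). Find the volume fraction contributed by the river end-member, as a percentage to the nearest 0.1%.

Let f be the freshwater fraction. Salt balance per unit volume:
f×3.68 + (1−f)×34.64 = 20.96
f = (34.64 − 20.96) / (34.64 − 3.68) = 13.68/30.96 = 0.4419

44.2%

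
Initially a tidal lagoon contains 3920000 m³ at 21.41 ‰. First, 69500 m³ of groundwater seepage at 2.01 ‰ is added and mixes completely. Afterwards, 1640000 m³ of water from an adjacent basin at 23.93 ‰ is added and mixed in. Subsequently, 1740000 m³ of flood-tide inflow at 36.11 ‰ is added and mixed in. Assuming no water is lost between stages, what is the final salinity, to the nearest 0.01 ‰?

25.26 ‰

Salt balance:
Initial salt = 3,920,000×21.41 = 83,927,200
After stage 1: salt = 83,927,200 + 69,500×2.01 = 84,066,895; volume = 3,989,500 m³; S = 21.072 ‰
After stage 2: salt = 84,066,895 + 1,640,000×23.93 = 123,312,095; volume = 5,629,500 m³; S = 21.905 ‰
After stage 3: salt = 123,312,095 + 1,740,000×36.11 = 186,143,495; volume = 7,369,500 m³
S = 186,143,495 / 7,369,500 = 25.2586 ‰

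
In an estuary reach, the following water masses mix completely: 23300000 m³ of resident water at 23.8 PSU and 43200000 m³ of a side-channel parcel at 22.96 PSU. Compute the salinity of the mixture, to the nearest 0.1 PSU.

Weighted by volume,
salt = 23,300,000×23.8 + 43,200,000×22.96 = 554,540,000 + 991,872,000 = 1,546,412,000
volume = 23,300,000 + 43,200,000 = 66,500,000 m³
S = 1,546,412,000 / 66,500,000 = 23.254 PSU

23.3 PSU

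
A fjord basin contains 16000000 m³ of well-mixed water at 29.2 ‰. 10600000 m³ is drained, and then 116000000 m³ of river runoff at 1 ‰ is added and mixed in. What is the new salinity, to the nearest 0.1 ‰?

2.3 ‰

Remaining after removal: 5,400,000 m³ at 29.2 ‰ (salt = 157,680,000)
After addition: salt = 157,680,000 + 116,000,000×1 = 273,680,000; volume = 121,400,000 m³
S = 273,680,000 / 121,400,000 = 2.2544 ‰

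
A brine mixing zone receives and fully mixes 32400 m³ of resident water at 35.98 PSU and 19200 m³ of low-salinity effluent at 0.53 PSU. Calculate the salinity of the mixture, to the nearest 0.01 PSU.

22.79 PSU

By conservation of dissolved salt,
salt = 32,400×35.98 + 19,200×0.53 = 1,165,752 + 10,176 = 1,175,928
volume = 32,400 + 19,200 = 51,600 m³
S = 1,175,928 / 51,600 = 22.7893 PSU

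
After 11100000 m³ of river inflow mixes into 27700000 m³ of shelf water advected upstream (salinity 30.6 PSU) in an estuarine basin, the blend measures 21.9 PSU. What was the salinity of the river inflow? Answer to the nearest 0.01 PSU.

0.19 PSU

Salt balance: 27,700,000×30.6 + 11,100,000×S = 38,800,000×21.9
847,620,000 + 11,100,000·S = 849,720,000
S = (849,720,000 − 847,620,000) / 11,100,000 = 0.1892 PSU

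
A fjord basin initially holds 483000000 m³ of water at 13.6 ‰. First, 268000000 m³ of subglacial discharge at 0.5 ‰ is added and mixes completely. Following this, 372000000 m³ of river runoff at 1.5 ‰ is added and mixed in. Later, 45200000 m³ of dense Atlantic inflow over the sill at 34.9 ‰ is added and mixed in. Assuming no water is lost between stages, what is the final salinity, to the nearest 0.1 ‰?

By conservation of dissolved salt,
Initial salt = 483,000,000×13.6 = 6,568,800,000
After stage 1: salt = 6,568,800,000 + 268,000,000×0.5 = 6,702,800,000; volume = 751,000,000 m³; S = 8.925 ‰
After stage 2: salt = 6,702,800,000 + 372,000,000×1.5 = 7,260,800,000; volume = 1,123,000,000 m³; S = 6.466 ‰
After stage 3: salt = 7,260,800,000 + 45,200,000×34.9 = 8,838,280,000; volume = 1,168,200,000 m³
S = 8,838,280,000 / 1,168,200,000 = 7.5657 ‰

7.6 ‰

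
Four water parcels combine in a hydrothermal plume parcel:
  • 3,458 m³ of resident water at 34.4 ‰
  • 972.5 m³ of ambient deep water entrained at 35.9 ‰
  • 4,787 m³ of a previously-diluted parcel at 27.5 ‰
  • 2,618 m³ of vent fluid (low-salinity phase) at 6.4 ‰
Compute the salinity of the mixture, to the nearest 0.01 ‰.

Total salt / total volume:
salt = 3,458×34.4 + 972.5×35.9 + 4,787×27.5 + 2,618×6.4 = 118,955.2 + 34,912.75 + 131,642.5 + 16,755.2 = 302,265.65
volume = 3,458 + 972.5 + 4,787 + 2,618 = 11,835.5 m³
S = 302,265.65 / 11,835.5 = 25.5389 ‰

25.54 ‰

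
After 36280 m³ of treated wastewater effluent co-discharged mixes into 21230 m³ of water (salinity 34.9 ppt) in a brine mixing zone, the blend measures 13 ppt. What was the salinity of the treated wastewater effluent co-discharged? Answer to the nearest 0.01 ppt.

0.18 ppt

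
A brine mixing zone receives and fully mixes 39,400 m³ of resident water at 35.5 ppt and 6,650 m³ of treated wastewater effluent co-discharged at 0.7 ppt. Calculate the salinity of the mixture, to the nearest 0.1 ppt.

Conserving salt mass:
salt = 39,400×35.5 + 6,650×0.7 = 1,398,700 + 4,655 = 1,403,355
volume = 39,400 + 6,650 = 46,050 m³
S = 1,403,355 / 46,050 = 30.475 ppt

30.5 ppt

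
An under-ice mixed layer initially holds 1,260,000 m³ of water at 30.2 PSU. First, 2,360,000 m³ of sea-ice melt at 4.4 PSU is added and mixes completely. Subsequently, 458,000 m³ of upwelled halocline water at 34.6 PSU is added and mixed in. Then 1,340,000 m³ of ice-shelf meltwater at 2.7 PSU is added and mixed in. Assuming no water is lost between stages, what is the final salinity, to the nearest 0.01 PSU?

12.53 PSU

By conservation of dissolved salt,
Initial salt = 1,260,000×30.2 = 38,052,000
After stage 1: salt = 38,052,000 + 2,360,000×4.4 = 48,436,000; volume = 3,620,000 m³; S = 13.38 PSU
After stage 2: salt = 48,436,000 + 458,000×34.6 = 64,282,800; volume = 4,078,000 m³; S = 15.763 PSU
After stage 3: salt = 64,282,800 + 1,340,000×2.7 = 67,900,800; volume = 5,418,000 m³
S = 67,900,800 / 5,418,000 = 12.5324 PSU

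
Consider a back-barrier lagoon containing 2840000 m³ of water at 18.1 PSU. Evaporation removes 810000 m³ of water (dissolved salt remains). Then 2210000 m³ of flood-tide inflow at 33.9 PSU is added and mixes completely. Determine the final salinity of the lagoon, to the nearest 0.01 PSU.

29.79 PSU

After evaporation: salt = 2,840,000×18.1 = 51,404,000; volume = 2,840,000 − 810,000 = 2,030,000 m³
After mixing: salt = 51,404,000 + 2,210,000×33.9 = 126,323,000; volume = 2,030,000 + 2,210,000 = 4,240,000 m³
S = 126,323,000 / 4,240,000 = 29.7932 PSU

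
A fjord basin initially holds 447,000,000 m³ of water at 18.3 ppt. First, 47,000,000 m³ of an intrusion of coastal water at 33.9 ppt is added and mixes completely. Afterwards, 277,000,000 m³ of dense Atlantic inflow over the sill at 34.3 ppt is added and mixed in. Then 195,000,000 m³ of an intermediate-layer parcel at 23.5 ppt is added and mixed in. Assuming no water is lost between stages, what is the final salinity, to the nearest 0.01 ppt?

24.70 ppt

Weighted by volume,
Initial salt = 447,000,000×18.3 = 8,180,100,000
After stage 1: salt = 8,180,100,000 + 47,000,000×33.9 = 9,773,400,000; volume = 494,000,000 m³; S = 19.784 ppt
After stage 2: salt = 9,773,400,000 + 277,000,000×34.3 = 19,274,500,000; volume = 771,000,000 m³; S = 24.999 ppt
After stage 3: salt = 19,274,500,000 + 195,000,000×23.5 = 23,857,000,000; volume = 966,000,000 m³
S = 23,857,000,000 / 966,000,000 = 24.6967 ppt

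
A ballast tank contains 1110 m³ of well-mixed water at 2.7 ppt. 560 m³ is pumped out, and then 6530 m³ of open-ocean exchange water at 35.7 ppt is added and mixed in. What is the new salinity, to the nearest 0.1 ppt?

Remaining after removal: 550 m³ at 2.7 ppt (salt = 1,485)
After addition: salt = 1,485 + 6,530×35.7 = 234,606; volume = 7,080 m³
S = 234,606 / 7,080 = 33.1364 ppt

33.1 ppt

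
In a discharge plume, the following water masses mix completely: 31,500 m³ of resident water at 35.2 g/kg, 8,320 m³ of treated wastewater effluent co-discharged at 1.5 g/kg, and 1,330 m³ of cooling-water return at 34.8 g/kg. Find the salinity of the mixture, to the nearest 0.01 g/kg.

28.37 g/kg

Mass of salt is conserved:
salt = 31,500×35.2 + 8,320×1.5 + 1,330×34.8 = 1,108,800 + 12,480 + 46,284 = 1,167,564
volume = 31,500 + 8,320 + 1,330 = 41,150 m³
S = 1,167,564 / 41,150 = 28.3734 g/kg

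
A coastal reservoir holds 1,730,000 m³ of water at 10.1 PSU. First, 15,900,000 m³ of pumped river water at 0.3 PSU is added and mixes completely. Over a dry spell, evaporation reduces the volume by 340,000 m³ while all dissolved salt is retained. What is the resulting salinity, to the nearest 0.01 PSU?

After mixing: salt = 1,730,000×10.1 + 15,900,000×0.3 = 22,243,000; volume = 17,630,000 m³
After evaporation: salt unchanged = 22,243,000; volume = 17,630,000 − 340,000 = 17,290,000 m³
S = 22,243,000 / 17,290,000 = 1.2865 PSU

1.29 PSU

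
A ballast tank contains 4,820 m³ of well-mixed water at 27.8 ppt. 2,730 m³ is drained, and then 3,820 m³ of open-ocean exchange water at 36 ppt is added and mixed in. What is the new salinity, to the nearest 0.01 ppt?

Remaining after removal: 2,090 m³ at 27.8 ppt (salt = 58,102)
After addition: salt = 58,102 + 3,820×36 = 195,622; volume = 5,910 m³
S = 195,622 / 5,910 = 33.1002 ppt

33.10 ppt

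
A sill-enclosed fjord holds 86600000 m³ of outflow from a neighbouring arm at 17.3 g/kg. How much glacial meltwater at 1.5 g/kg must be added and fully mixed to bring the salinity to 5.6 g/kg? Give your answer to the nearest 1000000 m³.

247000000 m³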